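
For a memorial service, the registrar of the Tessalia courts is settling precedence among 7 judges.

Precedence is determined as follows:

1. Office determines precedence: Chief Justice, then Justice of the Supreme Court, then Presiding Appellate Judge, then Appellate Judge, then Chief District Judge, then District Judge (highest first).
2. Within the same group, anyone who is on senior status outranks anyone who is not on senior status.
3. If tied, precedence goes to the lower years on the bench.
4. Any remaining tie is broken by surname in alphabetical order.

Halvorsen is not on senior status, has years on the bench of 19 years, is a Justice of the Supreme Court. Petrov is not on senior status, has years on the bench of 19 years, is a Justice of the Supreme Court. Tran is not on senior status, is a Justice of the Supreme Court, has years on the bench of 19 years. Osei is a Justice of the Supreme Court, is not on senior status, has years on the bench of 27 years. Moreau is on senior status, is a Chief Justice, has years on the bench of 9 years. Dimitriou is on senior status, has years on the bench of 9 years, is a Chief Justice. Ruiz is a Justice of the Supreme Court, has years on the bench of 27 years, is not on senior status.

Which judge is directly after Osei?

Ruiz

By office: Dimitriou and Moreau (Chief Justice); then Halvorsen, Petrov, Tran, Osei and Ruiz (Justice of the Supreme Court).
Dimitriou and Moreau are each on senior status, so the next rule applies.
Dimitriou and Moreau both have years on the bench 9 years, so the next rule applies.
Among Dimitriou and Moreau, alphabetically by surname: Dimitriou before Moreau.
Halvorsen, Petrov, Tran, Osei and Ruiz are each not on senior status, so the next rule applies.
Among Halvorsen, Petrov, Tran, Osei and Ruiz, by years on the bench (lower first): Halvorsen, Petrov and Tran (19 years) before Osei and Ruiz (27 years).
Among Halvorsen, Petrov and Tran, alphabetically by surname: Halvorsen before Petrov before Tran.
Among Osei and Ruiz, alphabetically by surname: Osei before Ruiz.
Order: Dimitriou, Moreau, Halvorsen, Petrov, Tran, Osei, Ruiz.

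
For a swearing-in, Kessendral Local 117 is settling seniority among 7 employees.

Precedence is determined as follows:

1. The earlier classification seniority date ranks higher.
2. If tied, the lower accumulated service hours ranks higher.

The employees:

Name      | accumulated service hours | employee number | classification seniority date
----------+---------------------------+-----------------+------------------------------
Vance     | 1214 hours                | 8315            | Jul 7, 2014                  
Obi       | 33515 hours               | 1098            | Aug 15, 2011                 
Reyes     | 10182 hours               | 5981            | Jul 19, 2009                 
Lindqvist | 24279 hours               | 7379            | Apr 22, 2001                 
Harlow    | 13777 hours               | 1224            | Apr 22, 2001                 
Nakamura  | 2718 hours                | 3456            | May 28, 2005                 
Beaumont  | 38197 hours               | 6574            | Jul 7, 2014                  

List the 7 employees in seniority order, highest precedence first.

Harlow, Lindqvist, Nakamura, Reyes, Obi, Vance, Beaumont

By classification seniority date (earlier first): Harlow and Lindqvist (both Apr 22, 2001); then Nakamura (May 28, 2005); then Reyes (Jul 19, 2009); then Obi (Aug 15, 2011); then Vance and Beaumont (both Jul 7, 2014).
Among Harlow and Lindqvist, by accumulated service hours (lower first): Harlow (13777 hours) before Lindqvist (24279 hours).
Among Vance and Beaumont, by accumulated service hours (lower first): Vance (1214 hours) before Beaumont (38197 hours).
Full order: Harlow, Lindqvist, Nakamura, Reyes, Obi, Vance, Beaumont.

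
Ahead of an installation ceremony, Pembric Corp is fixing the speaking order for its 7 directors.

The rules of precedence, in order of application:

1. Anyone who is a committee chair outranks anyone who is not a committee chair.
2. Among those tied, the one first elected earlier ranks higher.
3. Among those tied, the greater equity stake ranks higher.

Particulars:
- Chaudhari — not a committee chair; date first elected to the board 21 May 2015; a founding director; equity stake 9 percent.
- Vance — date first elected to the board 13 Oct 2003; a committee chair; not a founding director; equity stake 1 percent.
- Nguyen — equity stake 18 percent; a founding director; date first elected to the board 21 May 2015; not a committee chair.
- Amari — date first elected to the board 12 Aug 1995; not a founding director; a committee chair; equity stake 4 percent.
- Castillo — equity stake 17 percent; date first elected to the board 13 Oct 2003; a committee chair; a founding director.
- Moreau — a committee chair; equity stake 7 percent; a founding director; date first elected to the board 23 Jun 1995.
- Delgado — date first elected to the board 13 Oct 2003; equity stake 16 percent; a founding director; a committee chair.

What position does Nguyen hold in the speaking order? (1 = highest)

By the first rule: Moreau, Amari, Castillo, Delgado and Vance (each a committee chair); then Nguyen and Chaudhari (both not a committee chair).
Among Moreau, Amari, Castillo, Delgado and Vance, by date first elected to the board (earlier first): Moreau (23 Jun 1995) before Amari (12 Aug 1995) before Castillo, Delgado and Vance (13 Oct 2003).
Among Castillo, Delgado and Vance, by equity stake (higher first): Castillo (17 percent) before Delgado (16 percent) before Vance (1 percent).
Nguyen and Chaudhari both have date first elected to the board 21 May 2015, so the next rule applies.
Among Nguyen and Chaudhari, by equity stake (higher first): Nguyen (18 percent) before Chaudhari (9 percent).
Order: Moreau, Amari, Castillo, Delgado, Vance, Nguyen, Chaudhari. So position 6.

6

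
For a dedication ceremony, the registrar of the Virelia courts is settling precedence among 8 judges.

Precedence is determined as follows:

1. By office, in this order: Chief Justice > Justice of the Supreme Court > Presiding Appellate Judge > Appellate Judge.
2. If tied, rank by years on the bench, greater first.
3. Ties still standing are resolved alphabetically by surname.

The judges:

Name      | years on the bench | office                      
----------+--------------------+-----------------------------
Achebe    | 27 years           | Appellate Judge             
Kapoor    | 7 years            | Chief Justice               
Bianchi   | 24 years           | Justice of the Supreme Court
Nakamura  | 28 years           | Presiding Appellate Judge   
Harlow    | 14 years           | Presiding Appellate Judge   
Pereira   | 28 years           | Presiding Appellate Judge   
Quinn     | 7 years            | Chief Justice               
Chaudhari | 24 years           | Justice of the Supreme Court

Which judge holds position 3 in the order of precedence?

By office: Kapoor and Quinn (Chief Justice); then Bianchi and Chaudhari (Justice of the Supreme Court); then Nakamura, Pereira and Harlow (Presiding Appellate Judge); then Achebe (Appellate Judge).
Kapoor and Quinn both have years on the bench 7 years, so the next rule applies.
Among Kapoor and Quinn, alphabetically by surname: Kapoor before Quinn.
Bianchi and Chaudhari both have years on the bench 24 years, so the next rule applies.
Among Bianchi and Chaudhari, alphabetically by surname: Bianchi before Chaudhari.
Among Nakamura, Pereira and Harlow, by years on the bench (higher first): Nakamura and Pereira (28 years) before Harlow (14 years).
Among Nakamura and Pereira, alphabetically by surname: Nakamura before Pereira.
Order: Kapoor, Quinn, Bianchi, Chaudhari, Nakamura, Pereira, Harlow, Achebe.

Bianchi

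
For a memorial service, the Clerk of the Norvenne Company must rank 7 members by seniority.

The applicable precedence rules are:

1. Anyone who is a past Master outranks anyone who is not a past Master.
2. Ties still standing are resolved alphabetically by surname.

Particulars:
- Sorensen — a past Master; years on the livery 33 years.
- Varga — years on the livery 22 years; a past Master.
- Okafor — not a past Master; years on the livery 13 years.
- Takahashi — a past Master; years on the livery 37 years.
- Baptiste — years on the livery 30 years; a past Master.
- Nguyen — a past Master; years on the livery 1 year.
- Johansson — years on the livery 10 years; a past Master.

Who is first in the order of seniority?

By the first rule: Baptiste, Johansson, Nguyen, Sorensen, Takahashi and Varga (each a past Master); then Okafor (not a past Master).
Among Baptiste, Johansson, Nguyen, Sorensen, Takahashi and Varga, alphabetically by surname: Baptiste before Johansson before Nguyen before Sorensen before Takahashi before Varga.
Order: Baptiste, Johansson, Nguyen, Sorensen, Takahashi, Varga, Okafor.

Baptiste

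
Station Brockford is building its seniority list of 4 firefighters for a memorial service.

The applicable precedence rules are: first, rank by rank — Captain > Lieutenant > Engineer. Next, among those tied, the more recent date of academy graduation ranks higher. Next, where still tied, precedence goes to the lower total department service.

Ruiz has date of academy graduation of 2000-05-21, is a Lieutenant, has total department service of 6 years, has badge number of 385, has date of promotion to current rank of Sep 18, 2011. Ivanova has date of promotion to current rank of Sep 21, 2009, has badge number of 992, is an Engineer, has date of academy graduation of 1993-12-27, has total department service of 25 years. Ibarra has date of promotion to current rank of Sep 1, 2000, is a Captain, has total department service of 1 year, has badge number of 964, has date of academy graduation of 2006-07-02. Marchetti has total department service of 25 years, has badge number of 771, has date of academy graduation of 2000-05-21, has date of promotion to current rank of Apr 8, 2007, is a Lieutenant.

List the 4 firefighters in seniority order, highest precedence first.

Ibarra, Ruiz, Marchetti, Ivanova

By rank: Ibarra (Captain); then Ruiz and Marchetti (Lieutenant); then Ivanova (Engineer).
Ruiz and Marchetti both have date of academy graduation 2000-05-21, so the next rule applies.
Among Ruiz and Marchetti, by total department service (lower first): Ruiz (6 years) before Marchetti (25 years).
Full order: Ibarra, Ruiz, Marchetti, Ivanova.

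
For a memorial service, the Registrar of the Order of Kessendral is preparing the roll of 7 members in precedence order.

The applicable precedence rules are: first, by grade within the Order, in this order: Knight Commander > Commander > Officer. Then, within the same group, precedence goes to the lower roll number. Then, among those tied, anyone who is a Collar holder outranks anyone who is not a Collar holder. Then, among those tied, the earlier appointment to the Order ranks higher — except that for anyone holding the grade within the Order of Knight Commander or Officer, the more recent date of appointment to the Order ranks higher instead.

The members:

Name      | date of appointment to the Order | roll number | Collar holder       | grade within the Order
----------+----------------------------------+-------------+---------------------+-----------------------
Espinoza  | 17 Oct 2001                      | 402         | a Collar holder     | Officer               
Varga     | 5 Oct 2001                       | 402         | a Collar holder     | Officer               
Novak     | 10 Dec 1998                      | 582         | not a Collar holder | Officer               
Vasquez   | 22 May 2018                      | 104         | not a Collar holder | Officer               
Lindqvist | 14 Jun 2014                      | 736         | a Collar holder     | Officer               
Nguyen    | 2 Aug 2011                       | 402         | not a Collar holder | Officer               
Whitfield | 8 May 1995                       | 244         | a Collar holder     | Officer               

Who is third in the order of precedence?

Espinoza

By grade within the Order: Vasquez, Whitfield, Espinoza, Varga, Nguyen, Novak and Lindqvist (Officer).
Among Vasquez, Whitfield, Espinoza, Varga, Nguyen, Novak and Lindqvist, by roll number (lower first): Vasquez (104) before Whitfield (244) before Espinoza, Varga and Nguyen (402) before Novak (582) before Lindqvist (736).
Among Espinoza, Varga and Nguyen, a Collar holder before not a Collar holder: Espinoza and Varga (a Collar holder) before Nguyen (not a Collar holder).
Among Espinoza and Varga, by date of appointment to the Order (later first) (reversed rule for this group): Espinoza (17 Oct 2001) before Varga (5 Oct 2001).
Order: Vasquez, Whitfield, Espinoza, Varga, Nguyen, Novak, Lindqvist.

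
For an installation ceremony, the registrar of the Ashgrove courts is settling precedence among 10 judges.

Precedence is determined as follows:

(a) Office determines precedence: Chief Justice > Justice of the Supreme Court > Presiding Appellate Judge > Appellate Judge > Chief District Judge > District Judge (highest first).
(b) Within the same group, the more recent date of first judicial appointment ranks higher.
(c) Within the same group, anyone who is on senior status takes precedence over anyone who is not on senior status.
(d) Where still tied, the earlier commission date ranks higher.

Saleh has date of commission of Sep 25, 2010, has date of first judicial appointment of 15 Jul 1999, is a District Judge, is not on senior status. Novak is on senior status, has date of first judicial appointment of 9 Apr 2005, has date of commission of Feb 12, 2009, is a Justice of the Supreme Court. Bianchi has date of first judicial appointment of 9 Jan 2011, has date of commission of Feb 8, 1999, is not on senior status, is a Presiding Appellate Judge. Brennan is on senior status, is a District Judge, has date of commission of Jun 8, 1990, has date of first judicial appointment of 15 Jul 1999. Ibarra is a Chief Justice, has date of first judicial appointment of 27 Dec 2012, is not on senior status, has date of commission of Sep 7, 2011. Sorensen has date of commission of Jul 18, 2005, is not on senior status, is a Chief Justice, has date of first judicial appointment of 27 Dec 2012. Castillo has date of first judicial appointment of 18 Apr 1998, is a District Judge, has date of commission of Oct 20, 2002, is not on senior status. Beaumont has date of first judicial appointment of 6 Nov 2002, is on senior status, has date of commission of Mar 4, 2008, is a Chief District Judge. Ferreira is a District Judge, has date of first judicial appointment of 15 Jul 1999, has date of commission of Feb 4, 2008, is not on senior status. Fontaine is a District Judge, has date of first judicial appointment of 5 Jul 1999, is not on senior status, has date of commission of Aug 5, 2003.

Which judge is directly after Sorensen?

Ibarra

By office: Sorensen and Ibarra (Chief Justice); then Novak (Justice of the Supreme Court); then Bianchi (Presiding Appellate Judge); then Beaumont (Chief District Judge); then Brennan, Ferreira, Saleh, Fontaine and Castillo (District Judge).
Sorensen and Ibarra both have date of first judicial appointment 27 Dec 2012, so the next rule applies.
Sorensen and Ibarra are each not on senior status, so the next rule applies.
Among Sorensen and Ibarra, by date of commission (earlier first): Sorensen (Jul 18, 2005) before Ibarra (Sep 7, 2011).
Among Brennan, Ferreira, Saleh, Fontaine and Castillo, by date of first judicial appointment (later first): Brennan, Ferreira and Saleh (15 Jul 1999) before Fontaine (5 Jul 1999) before Castillo (18 Apr 1998).
Among Brennan, Ferreira and Saleh, on senior status before not on senior status: Brennan (on senior status) before Ferreira and Saleh (not on senior status).
Among Ferreira and Saleh, by date of commission (earlier first): Ferreira (Feb 4, 2008) before Saleh (Sep 25, 2010).
Order: Sorensen, Ibarra, Novak, Bianchi, Beaumont, Brennan, Ferreira, Saleh, Fontaine, Castillo.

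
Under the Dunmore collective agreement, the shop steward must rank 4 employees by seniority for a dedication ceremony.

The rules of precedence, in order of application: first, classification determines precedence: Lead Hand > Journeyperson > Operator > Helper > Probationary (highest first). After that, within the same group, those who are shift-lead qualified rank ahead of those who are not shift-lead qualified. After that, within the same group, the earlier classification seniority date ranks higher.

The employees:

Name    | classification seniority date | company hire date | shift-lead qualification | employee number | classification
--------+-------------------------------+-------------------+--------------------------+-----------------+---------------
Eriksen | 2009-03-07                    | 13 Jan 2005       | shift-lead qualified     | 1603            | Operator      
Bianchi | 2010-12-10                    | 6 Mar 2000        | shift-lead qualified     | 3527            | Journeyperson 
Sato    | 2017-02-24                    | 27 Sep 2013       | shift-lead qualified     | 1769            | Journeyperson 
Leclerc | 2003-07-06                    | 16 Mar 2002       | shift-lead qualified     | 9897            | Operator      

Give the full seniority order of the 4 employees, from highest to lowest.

Bianchi, Sato, Leclerc, Eriksen

By classification: Bianchi and Sato (Journeyperson); then Leclerc and Eriksen (Operator).
Bianchi and Sato are each shift-lead qualified, so the next rule applies.
Among Bianchi and Sato, by classification seniority date (earlier first): Bianchi (2010-12-10) before Sato (2017-02-24).
Leclerc and Eriksen are each shift-lead qualified, so the next rule applies.
Among Leclerc and Eriksen, by classification seniority date (earlier first): Leclerc (2003-07-06) before Eriksen (2009-03-07).
Full order: Bianchi, Sato, Leclerc, Eriksen.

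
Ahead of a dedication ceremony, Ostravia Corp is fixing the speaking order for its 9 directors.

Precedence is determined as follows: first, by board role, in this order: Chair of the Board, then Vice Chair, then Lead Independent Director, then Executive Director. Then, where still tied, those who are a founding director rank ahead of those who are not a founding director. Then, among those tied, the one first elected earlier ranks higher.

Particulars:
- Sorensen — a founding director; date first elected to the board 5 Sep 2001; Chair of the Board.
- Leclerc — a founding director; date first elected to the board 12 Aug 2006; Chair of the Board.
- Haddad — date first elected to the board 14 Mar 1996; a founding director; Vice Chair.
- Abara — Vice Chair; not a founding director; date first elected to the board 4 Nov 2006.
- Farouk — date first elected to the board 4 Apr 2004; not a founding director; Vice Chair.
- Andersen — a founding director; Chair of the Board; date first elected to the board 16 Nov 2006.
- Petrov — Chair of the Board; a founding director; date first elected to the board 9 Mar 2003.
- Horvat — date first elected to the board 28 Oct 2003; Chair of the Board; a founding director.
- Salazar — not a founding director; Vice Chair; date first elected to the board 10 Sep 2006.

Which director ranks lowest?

By board role: Sorensen, Petrov, Horvat, Leclerc and Andersen (Chair of the Board); then Haddad, Farouk, Salazar and Abara (Vice Chair).
Sorensen, Petrov, Horvat, Leclerc and Andersen are each a founding director, so the next rule applies.
Among Sorensen, Petrov, Horvat, Leclerc and Andersen, by date first elected to the board (earlier first): Sorensen (5 Sep 2001) before Petrov (9 Mar 2003) before Horvat (28 Oct 2003) before Leclerc (12 Aug 2006) before Andersen (16 Nov 2006).
Among Haddad, Farouk, Salazar and Abara, a founding director before not a founding director: Haddad (a founding director) before Farouk, Salazar and Abara (not a founding director).
Among Farouk, Salazar and Abara, by date first elected to the board (earlier first): Farouk (4 Apr 2004) before Salazar (10 Sep 2006) before Abara (4 Nov 2006).
Order: Sorensen, Petrov, Horvat, Leclerc, Andersen, Haddad, Farouk, Salazar, Abara.

Abara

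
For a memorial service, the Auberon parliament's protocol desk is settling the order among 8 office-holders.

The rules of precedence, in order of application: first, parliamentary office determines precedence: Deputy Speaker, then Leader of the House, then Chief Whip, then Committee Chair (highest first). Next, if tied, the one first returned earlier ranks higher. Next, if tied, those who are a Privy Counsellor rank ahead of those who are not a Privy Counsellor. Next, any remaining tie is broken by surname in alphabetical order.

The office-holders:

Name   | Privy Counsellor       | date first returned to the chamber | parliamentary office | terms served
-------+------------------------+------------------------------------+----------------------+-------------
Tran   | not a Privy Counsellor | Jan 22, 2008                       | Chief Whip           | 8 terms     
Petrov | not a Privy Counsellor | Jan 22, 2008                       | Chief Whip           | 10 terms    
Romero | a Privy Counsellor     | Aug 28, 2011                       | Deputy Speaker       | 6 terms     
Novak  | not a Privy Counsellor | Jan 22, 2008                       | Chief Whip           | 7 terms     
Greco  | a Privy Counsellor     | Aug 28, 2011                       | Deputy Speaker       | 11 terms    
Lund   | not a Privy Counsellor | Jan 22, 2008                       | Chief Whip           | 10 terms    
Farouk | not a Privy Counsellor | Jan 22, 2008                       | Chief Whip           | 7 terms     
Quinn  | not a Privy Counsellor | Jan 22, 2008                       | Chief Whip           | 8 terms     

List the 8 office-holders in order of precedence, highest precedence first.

By parliamentary office: Greco and Romero (Deputy Speaker); then Farouk, Lund, Novak, Petrov, Quinn and Tran (Chief Whip).
Greco and Romero both have date first returned to the chamber Aug 28, 2011, so the next rule applies.
Greco and Romero are each a Privy Counsellor, so the next rule applies.
Among Greco and Romero, alphabetically by surname: Greco before Romero.
Farouk, Lund, Novak, Petrov, Quinn and Tran all have date first returned to the chamber Jan 22, 2008, so the next rule applies.
Farouk, Lund, Novak, Petrov, Quinn and Tran are each not a Privy Counsellor, so the next rule applies.
Among Farouk, Lund, Novak, Petrov, Quinn and Tran, alphabetically by surname: Farouk before Lund before Novak before Petrov before Quinn before Tran.
Full order: Greco, Romero, Farouk, Lund, Novak, Petrov, Quinn, Tran.

Greco, Romero, Farouk, Lund, Novak, Petrov, Quinn, Tran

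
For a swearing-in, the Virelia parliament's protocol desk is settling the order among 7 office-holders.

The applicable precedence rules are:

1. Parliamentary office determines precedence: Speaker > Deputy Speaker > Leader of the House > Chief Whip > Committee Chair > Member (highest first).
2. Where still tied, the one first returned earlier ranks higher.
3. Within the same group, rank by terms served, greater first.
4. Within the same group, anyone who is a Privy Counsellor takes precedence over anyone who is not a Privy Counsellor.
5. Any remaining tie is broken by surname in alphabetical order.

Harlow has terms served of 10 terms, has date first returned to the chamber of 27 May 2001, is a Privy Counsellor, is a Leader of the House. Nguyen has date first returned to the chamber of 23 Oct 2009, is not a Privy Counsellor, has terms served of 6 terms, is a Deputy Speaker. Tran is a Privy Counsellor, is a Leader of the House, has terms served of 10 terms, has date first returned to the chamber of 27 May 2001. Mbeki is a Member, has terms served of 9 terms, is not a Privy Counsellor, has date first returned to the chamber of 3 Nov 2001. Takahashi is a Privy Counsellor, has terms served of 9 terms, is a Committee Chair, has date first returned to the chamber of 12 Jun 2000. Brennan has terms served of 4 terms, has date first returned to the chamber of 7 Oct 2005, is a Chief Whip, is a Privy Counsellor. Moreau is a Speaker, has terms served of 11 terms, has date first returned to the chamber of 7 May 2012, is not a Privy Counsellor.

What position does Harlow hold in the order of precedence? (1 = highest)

3

By parliamentary office: Moreau (Speaker); then Nguyen (Deputy Speaker); then Harlow and Tran (Leader of the House); then Brennan (Chief Whip); then Takahashi (Committee Chair); then Mbeki (Member).
Harlow and Tran both have date first returned to the chamber 27 May 2001, so the next rule applies.
Harlow and Tran both have terms served 10 terms, so the next rule applies.
Harlow and Tran are each a Privy Counsellor, so the next rule applies.
Among Harlow and Tran, alphabetically by surname: Harlow before Tran.
Order: Moreau, Nguyen, Harlow, Tran, Brennan, Takahashi, Mbeki. So position 3.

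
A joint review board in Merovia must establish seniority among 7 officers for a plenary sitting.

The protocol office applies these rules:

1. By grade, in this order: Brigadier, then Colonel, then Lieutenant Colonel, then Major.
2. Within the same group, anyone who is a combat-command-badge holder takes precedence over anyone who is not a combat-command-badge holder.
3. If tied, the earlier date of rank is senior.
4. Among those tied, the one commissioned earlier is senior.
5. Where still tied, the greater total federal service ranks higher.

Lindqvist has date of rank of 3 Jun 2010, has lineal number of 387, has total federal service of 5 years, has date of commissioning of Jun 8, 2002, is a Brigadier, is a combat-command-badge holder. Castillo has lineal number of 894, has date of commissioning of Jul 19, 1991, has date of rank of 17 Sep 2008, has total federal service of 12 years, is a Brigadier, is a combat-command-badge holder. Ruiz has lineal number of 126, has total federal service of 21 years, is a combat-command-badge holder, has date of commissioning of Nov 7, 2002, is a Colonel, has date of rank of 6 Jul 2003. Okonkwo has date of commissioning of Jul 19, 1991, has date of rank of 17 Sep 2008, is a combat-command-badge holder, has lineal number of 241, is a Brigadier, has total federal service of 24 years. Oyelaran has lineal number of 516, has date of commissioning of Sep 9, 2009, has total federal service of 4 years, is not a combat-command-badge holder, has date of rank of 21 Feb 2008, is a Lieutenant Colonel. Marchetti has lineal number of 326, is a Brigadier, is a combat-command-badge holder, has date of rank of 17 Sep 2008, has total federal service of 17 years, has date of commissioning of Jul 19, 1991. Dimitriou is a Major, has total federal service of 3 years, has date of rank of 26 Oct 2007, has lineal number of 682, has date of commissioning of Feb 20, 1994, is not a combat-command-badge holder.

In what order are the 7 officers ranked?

By grade: Okonkwo, Marchetti, Castillo and Lindqvist (Brigadier); then Ruiz (Colonel); then Oyelaran (Lieutenant Colonel); then Dimitriou (Major).
Okonkwo, Marchetti, Castillo and Lindqvist are each a combat-command-badge holder, so the next rule applies.
Among Okonkwo, Marchetti, Castillo and Lindqvist, by date of rank (earlier first): Okonkwo, Marchetti and Castillo (17 Sep 2008) before Lindqvist (3 Jun 2010).
Okonkwo, Marchetti and Castillo all have date of commissioning Jul 19, 1991, so the next rule applies.
Among Okonkwo, Marchetti and Castillo, by total federal service (higher first): Okonkwo (24 years) before Marchetti (17 years) before Castillo (12 years).
Full order: Okonkwo, Marchetti, Castillo, Lindqvist, Ruiz, Oyelaran, Dimitriou.

Okonkwo, Marchetti, Castillo, Lindqvist, Ruiz, Oyelaran, Dimitriou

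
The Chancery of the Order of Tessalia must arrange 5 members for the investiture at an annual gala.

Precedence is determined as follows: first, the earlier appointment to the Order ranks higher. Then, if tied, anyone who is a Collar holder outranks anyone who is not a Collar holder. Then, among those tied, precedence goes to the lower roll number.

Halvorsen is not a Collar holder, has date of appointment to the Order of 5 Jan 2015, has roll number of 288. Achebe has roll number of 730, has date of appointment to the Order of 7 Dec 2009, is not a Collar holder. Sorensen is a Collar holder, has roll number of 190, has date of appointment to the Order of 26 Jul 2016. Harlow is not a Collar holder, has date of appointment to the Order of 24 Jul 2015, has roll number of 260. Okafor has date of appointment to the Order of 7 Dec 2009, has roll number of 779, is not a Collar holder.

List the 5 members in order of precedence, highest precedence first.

By date of appointment to the Order (earlier first): Achebe and Okafor (both 7 Dec 2009); then Halvorsen (5 Jan 2015); then Harlow (24 Jul 2015); then Sorensen (26 Jul 2016).
Achebe and Okafor are each not a Collar holder, so the next rule applies.
Among Achebe and Okafor, by roll number (lower first): Achebe (730) before Okafor (779).
Full order: Achebe, Okafor, Halvorsen, Harlow, Sorensen.

Achebe, Okafor, Halvorsen, Harlow, Sorensen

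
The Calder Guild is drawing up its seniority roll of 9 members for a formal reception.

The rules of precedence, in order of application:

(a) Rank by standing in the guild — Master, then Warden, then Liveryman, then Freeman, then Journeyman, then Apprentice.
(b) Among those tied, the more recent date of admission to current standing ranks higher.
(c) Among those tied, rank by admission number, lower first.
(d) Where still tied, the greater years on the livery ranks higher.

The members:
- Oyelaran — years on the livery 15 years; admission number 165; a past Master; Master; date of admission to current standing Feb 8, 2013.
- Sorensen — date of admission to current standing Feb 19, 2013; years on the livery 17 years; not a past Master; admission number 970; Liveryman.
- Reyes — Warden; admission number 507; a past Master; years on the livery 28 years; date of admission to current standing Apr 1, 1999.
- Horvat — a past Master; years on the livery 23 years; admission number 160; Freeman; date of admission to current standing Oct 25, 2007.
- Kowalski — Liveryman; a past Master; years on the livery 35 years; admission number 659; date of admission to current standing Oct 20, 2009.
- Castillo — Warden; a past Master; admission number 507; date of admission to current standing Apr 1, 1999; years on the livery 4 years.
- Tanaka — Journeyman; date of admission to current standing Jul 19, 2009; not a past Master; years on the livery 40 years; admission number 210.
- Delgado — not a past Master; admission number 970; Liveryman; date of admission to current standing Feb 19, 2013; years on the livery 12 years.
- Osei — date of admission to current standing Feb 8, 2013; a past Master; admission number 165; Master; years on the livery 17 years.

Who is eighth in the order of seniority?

By standing in the guild: Osei and Oyelaran (Master); then Reyes and Castillo (Warden); then Sorensen, Delgado and Kowalski (Liveryman); then Horvat (Freeman); then Tanaka (Journeyman).
Osei and Oyelaran both have date of admission to current standing Feb 8, 2013, so the next rule applies.
Osei and Oyelaran both have admission number 165, so the next rule applies.
Among Osei and Oyelaran, by years on the livery (higher first): Osei (17 years) before Oyelaran (15 years).
Reyes and Castillo both have date of admission to current standing Apr 1, 1999, so the next rule applies.
Reyes and Castillo both have admission number 507, so the next rule applies.
Among Reyes and Castillo, by years on the livery (higher first): Reyes (28 years) before Castillo (4 years).
Among Sorensen, Delgado and Kowalski, by date of admission to current standing (later first): Sorensen and Delgado (Feb 19, 2013) before Kowalski (Oct 20, 2009).
Sorensen and Delgado both have admission number 970, so the next rule applies.
Among Sorensen and Delgado, by years on the livery (higher first): Sorensen (17 years) before Delgado (12 years).
Order: Osei, Oyelaran, Reyes, Castillo, Sorensen, Delgado, Kowalski, Horvat, Tanaka.

Horvat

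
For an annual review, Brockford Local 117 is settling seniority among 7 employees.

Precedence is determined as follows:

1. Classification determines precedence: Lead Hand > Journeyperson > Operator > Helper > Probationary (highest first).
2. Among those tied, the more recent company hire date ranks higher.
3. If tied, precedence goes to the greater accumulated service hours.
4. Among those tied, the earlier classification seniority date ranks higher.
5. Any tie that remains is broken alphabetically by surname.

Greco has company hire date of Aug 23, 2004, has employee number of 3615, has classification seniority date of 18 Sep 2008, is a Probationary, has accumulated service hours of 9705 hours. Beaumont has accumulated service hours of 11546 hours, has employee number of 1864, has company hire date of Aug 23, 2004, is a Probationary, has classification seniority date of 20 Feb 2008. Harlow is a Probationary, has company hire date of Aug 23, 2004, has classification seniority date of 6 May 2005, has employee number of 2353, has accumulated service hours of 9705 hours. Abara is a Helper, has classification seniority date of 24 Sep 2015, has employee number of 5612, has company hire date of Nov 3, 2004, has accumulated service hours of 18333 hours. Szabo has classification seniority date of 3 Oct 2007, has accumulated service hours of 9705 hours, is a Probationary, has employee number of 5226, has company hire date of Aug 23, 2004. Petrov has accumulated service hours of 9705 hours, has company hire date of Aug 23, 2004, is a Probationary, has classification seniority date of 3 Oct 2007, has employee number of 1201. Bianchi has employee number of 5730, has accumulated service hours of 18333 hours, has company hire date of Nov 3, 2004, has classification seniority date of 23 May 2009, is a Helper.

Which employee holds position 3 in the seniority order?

By classification: Bianchi and Abara (Helper); then Beaumont, Harlow, Petrov, Szabo and Greco (Probationary).
Bianchi and Abara both have company hire date Nov 3, 2004, so the next rule applies.
Bianchi and Abara both have accumulated service hours 18333 hours, so the next rule applies.
Among Bianchi and Abara, by classification seniority date (earlier first): Bianchi (23 May 2009) before Abara (24 Sep 2015).
Beaumont, Harlow, Petrov, Szabo and Greco all have company hire date Aug 23, 2004, so the next rule applies.
Among Beaumont, Harlow, Petrov, Szabo and Greco, by accumulated service hours (higher first): Beaumont (11546 hours) before Harlow, Petrov, Szabo and Greco (9705 hours).
Among Harlow, Petrov, Szabo and Greco, by classification seniority date (earlier first): Harlow (6 May 2005) before Petrov and Szabo (3 Oct 2007) before Greco (18 Sep 2008).
Among Petrov and Szabo, alphabetically by surname: Petrov before Szabo.
Order: Bianchi, Abara, Beaumont, Harlow, Petrov, Szabo, Greco.

Beaumont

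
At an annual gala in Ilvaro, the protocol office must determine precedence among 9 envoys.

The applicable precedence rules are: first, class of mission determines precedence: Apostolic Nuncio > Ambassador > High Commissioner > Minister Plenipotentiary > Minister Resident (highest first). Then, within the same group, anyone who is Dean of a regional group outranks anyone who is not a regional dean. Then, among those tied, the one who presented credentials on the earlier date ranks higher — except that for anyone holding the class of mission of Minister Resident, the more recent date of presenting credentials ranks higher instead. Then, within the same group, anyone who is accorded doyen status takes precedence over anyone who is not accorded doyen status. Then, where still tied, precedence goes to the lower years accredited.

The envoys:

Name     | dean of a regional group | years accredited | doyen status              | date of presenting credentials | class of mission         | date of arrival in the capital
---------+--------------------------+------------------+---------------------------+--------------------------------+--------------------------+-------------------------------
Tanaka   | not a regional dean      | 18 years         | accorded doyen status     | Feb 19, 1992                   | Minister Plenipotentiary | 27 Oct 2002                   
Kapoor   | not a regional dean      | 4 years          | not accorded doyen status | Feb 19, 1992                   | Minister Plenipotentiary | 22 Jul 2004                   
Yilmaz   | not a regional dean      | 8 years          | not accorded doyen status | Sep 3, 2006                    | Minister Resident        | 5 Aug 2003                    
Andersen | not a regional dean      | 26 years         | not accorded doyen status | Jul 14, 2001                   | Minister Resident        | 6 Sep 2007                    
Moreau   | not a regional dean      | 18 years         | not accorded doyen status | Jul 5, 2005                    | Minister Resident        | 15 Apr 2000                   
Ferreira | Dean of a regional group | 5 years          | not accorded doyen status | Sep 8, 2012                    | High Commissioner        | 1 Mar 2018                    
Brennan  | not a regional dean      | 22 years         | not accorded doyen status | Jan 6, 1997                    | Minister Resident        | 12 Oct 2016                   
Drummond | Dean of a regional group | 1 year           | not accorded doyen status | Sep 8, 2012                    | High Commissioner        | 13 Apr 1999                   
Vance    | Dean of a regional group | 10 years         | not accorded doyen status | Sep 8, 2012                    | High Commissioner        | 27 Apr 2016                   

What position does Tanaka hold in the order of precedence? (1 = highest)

4

By class of mission: Drummond, Ferreira and Vance (High Commissioner); then Tanaka and Kapoor (Minister Plenipotentiary); then Yilmaz, Moreau, Andersen and Brennan (Minister Resident).
Drummond, Ferreira and Vance are each Dean of a regional group, so the next rule applies.
Drummond, Ferreira and Vance all have date of presenting credentials Sep 8, 2012, so the next rule applies.
Drummond, Ferreira and Vance are each not accorded doyen status, so the next rule applies.
Among Drummond, Ferreira and Vance, by years accredited (lower first): Drummond (1 year) before Ferreira (5 years) before Vance (10 years).
Tanaka and Kapoor are each not a regional dean, so the next rule applies.
Tanaka and Kapoor both have date of presenting credentials Feb 19, 1992, so the next rule applies.
Among Tanaka and Kapoor, accorded doyen status before not accorded doyen status: Tanaka (accorded doyen status) before Kapoor (not accorded doyen status).
Yilmaz, Moreau, Andersen and Brennan are each not a regional dean, so the next rule applies.
Among Yilmaz, Moreau, Andersen and Brennan, by date of presenting credentials (later first) (reversed rule for this group): Yilmaz (Sep 3, 2006) before Moreau (Jul 5, 2005) before Andersen (Jul 14, 2001) before Brennan (Jan 6, 1997).
Order: Drummond, Ferreira, Vance, Tanaka, Kapoor, Yilmaz, Moreau, Andersen, Brennan. So position 4.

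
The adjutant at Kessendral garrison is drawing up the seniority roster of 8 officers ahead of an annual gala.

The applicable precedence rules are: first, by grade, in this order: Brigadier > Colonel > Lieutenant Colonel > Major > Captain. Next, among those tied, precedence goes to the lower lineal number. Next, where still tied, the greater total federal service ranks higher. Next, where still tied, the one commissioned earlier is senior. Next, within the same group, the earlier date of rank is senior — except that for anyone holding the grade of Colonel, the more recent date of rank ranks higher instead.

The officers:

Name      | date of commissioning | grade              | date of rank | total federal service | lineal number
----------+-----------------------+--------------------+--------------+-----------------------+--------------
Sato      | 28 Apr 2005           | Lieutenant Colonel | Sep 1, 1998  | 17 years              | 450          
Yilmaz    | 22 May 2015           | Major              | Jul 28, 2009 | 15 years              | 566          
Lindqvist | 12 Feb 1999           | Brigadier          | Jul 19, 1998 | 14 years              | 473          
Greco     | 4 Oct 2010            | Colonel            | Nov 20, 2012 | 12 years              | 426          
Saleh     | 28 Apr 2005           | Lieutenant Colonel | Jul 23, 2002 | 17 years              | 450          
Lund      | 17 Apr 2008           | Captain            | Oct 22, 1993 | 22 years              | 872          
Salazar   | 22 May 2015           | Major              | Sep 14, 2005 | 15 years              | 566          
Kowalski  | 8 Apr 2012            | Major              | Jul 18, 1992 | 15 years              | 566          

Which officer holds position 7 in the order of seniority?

By grade: Lindqvist (Brigadier); then Greco (Colonel); then Sato and Saleh (Lieutenant Colonel); then Kowalski, Salazar and Yilmaz (Major); then Lund (Captain).
Sato and Saleh both have lineal number 450, so the next rule applies.
Sato and Saleh both have total federal service 17 years, so the next rule applies.
Sato and Saleh both have date of commissioning 28 Apr 2005, so the next rule applies.
Among Sato and Saleh, by date of rank (earlier first): Sato (Sep 1, 1998) before Saleh (Jul 23, 2002).
Kowalski, Salazar and Yilmaz all have lineal number 566, so the next rule applies.
Kowalski, Salazar and Yilmaz all have total federal service 15 years, so the next rule applies.
Among Kowalski, Salazar and Yilmaz, by date of commissioning (earlier first): Kowalski (8 Apr 2012) before Salazar and Yilmaz (22 May 2015).
Among Salazar and Yilmaz, by date of rank (earlier first): Salazar (Sep 14, 2005) before Yilmaz (Jul 28, 2009).
Order: Lindqvist, Greco, Sato, Saleh, Kowalski, Salazar, Yilmaz, Lund.

Yilmaz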